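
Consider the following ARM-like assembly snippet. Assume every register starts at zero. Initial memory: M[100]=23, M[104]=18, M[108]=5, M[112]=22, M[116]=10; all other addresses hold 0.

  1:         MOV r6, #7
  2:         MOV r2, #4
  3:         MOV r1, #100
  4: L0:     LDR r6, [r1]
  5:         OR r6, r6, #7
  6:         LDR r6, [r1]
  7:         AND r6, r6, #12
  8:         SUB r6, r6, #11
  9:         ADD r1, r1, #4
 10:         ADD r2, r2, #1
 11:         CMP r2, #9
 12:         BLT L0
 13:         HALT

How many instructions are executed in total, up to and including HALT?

MOV r6, #7 → r6=7
MOV r2, #4 → r2=4
MOV r1, #100 → r1=100
LDR r6, [r1] → r6=M[100]=23
OR r6, r6, #7 → r6=23|7=23
LDR r6, [r1] → r6=M[100]=23
AND r6, r6, #12 → r6=23&12=4
SUB r6, r6, #11 → r6=4-11=-7
ADD r1, r1, #4 → r1=100+4=104
ADD r2, r2, #1 → r2=4+1=5
CMP r2, #9  (cmp 5,9)
BLT L0: taken
LDR r6, [r1] → r6=M[104]=18
OR r6, r6, #7 → r6=18|7=23
LDR r6, [r1] → r6=M[104]=18
AND r6, r6, #12 → r6=18&12=0
SUB r6, r6, #11 → r6=0-11=-11
ADD r1, r1, #4 → r1=104+4=108
ADD r2, r2, #1 → r2=5+1=6
CMP r2, #9  (cmp 6,9)
BLT L0: taken
LDR r6, [r1] → r6=M[108]=5
OR r6, r6, #7 → r6=5|7=7
LDR r6, [r1] → r6=M[108]=5
AND r6, r6, #12 → r6=5&12=4
SUB r6, r6, #11 → r6=4-11=-7
ADD r1, r1, #4 → r1=108+4=112
ADD r2, r2, #1 → r2=6+1=7
CMP r2, #9  (cmp 7,9)
BLT L0: taken
LDR r6, [r1] → r6=M[112]=22
OR r6, r6, #7 → r6=22|7=23
LDR r6, [r1] → r6=M[112]=22
AND r6, r6, #12 → r6=22&12=4
SUB r6, r6, #11 → r6=4-11=-7
ADD r1, r1, #4 → r1=112+4=116
ADD r2, r2, #1 → r2=7+1=8
CMP r2, #9  (cmp 8,9)
BLT L0: taken
LDR r6, [r1] → r6=M[116]=10
OR r6, r6, #7 → r6=10|7=15
LDR r6, [r1] → r6=M[116]=10
AND r6, r6, #12 → r6=10&12=8
SUB r6, r6, #11 → r6=8-11=-3
ADD r1, r1, #4 → r1=116+4=120
ADD r2, r2, #1 → r2=8+1=9
CMP r2, #9  (cmp 9,9)
BLT L0: not taken
halt.
Total executed instructions: 49.

49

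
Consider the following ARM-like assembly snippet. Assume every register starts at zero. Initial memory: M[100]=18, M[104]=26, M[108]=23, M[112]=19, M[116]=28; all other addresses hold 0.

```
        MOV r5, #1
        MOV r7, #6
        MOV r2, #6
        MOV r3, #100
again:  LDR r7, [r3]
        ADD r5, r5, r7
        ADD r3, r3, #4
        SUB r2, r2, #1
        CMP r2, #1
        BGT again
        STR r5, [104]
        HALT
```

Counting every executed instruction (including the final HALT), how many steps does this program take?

after MOV r5, #1: r5=1
after MOV r7, #6: r7=6
after MOV r2, #6: r2=6
after MOV r3, #100: r3=100
after LDR r7, [r3]: r7=M[100]=18
after ADD r5, r5, r7: r5=1+18=19
after ADD r3, r3, #4: r3=100+4=104
after SUB r2, r2, #1: r2=6-1=5
CMP r2, #1  (cmp 5,1)
BGT again: taken
after LDR r7, [r3]: r7=M[104]=26
after ADD r5, r5, r7: r5=19+26=45
after ADD r3, r3, #4: r3=104+4=108
after SUB r2, r2, #1: r2=5-1=4
CMP r2, #1  (cmp 4,1)
BGT again: taken
after LDR r7, [r3]: r7=M[108]=23
after ADD r5, r5, r7: r5=45+23=68
after ADD r3, r3, #4: r3=108+4=112
after SUB r2, r2, #1: r2=4-1=3
CMP r2, #1  (cmp 3,1)
BGT again: taken
after LDR r7, [r3]: r7=M[112]=19
after ADD r5, r5, r7: r5=68+19=87
after ADD r3, r3, #4: r3=112+4=116
after SUB r2, r2, #1: r2=3-1=2
CMP r2, #1  (cmp 2,1)
BGT again: taken
after LDR r7, [r3]: r7=M[116]=28
after ADD r5, r5, r7: r5=87+28=115
after ADD r3, r3, #4: r3=116+4=120
after SUB r2, r2, #1: r2=2-1=1
CMP r2, #1  (cmp 1,1)
BGT again: not taken
STR r5, [104] → M[104]=115
halt.
Total executed instructions: 36.

36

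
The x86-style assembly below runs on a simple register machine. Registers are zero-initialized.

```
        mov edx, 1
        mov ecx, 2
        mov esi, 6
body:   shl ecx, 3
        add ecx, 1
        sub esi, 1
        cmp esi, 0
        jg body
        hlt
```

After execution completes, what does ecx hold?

edx=1
ecx=2
esi=6
ecx=2<<3=16
ecx=16+1=17
esi=6-1=5
cmp esi, 0  (cmp 5,0)
jg body: taken
ecx=17<<3=136
ecx=136+1=137
esi=5-1=4
cmp esi, 0  (cmp 4,0)
jg body: taken
ecx=137<<3=1096
ecx=1096+1=1097
esi=4-1=3
cmp esi, 0  (cmp 3,0)
jg body: taken
ecx=1097<<3=8776
ecx=8776+1=8777
esi=3-1=2
cmp esi, 0  (cmp 2,0)
jg body: taken
ecx=8777<<3=70216
ecx=70216+1=70217
esi=2-1=1
cmp esi, 0  (cmp 1,0)
jg body: taken
ecx=70217<<3=561736
ecx=561736+1=561737
esi=1-1=0
cmp esi, 0  (cmp 0,0)
jg body: not taken
halt.

561737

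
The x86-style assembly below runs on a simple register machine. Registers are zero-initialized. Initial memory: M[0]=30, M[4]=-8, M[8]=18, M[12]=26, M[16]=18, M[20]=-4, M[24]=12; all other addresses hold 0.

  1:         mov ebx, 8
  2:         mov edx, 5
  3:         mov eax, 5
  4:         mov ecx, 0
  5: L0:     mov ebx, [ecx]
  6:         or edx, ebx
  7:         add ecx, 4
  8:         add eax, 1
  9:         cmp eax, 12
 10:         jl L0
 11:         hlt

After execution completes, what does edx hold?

ebx=8
edx=5
eax=5
ecx=0
ebx=M[0]=30
edx=5|30=31
ecx=0+4=4
eax=5+1=6
cmp eax, 12  (cmp 6,12)
jl L0: taken
ebx=M[4]=-8
edx=31|(-8)=-1
ecx=4+4=8
eax=6+1=7
cmp eax, 12  (cmp 7,12)
jl L0: taken
ebx=M[8]=18
edx=(-1)|18=-1
ecx=8+4=12
eax=7+1=8
cmp eax, 12  (cmp 8,12)
jl L0: taken
ebx=M[12]=26
edx=(-1)|26=-1
ecx=12+4=16
eax=8+1=9
cmp eax, 12  (cmp 9,12)
jl L0: taken
ebx=M[16]=18
edx=(-1)|18=-1
ecx=16+4=20
eax=9+1=10
cmp eax, 12  (cmp 10,12)
jl L0: taken
ebx=M[20]=-4
edx=(-1)|(-4)=-1
ecx=20+4=24
eax=10+1=11
cmp eax, 12  (cmp 11,12)
jl L0: taken
ebx=M[24]=12
edx=(-1)|12=-1
ecx=24+4=28
eax=11+1=12
cmp eax, 12  (cmp 12,12)
jl L0: not taken
halt.

-1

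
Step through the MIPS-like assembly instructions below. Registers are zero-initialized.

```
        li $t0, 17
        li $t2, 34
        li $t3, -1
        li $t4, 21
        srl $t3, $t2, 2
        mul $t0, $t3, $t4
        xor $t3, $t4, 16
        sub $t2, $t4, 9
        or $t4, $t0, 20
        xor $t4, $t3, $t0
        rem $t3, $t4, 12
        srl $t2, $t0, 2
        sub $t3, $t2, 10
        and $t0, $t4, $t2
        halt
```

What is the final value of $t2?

$t0=17
$t2=34
$t3=-1
$t4=21
$t3=34>>2=8
$t0=8*21=168
$t3=21^16=5
$t2=21-9=12
$t4=168|20=188
$t4=5^168=173
$t3=173%12=5
$t2=168>>2=42
$t3=42-10=32
$t0=173&42=40
halt.

42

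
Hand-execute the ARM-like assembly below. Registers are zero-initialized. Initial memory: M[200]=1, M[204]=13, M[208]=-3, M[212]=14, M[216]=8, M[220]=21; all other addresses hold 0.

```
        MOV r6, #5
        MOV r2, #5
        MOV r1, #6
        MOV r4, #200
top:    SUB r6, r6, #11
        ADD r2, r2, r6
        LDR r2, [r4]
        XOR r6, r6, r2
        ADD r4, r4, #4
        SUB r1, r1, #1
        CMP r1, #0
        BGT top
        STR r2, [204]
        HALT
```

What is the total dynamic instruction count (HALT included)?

r6=5
r2=5
r1=6
r4=200
r6=5-11=-6
r2=5+(-6)=-1
r2=M[200]=1
r6=(-6)^1=-5
r4=200+4=204
r1=6-1=5
CMP r1, #0  (cmp 5,0)
BGT top: taken
r6=(-5)-11=-16
r2=1+(-16)=-15
r2=M[204]=13
r6=(-16)^13=-3
r4=204+4=208
r1=5-1=4
CMP r1, #0  (cmp 4,0)
BGT top: taken
r6=(-3)-11=-14
r2=13+(-14)=-1
r2=M[208]=-3
r6=(-14)^(-3)=15
r4=208+4=212
r1=4-1=3
CMP r1, #0  (cmp 3,0)
BGT top: taken
r6=15-11=4
r2=(-3)+4=1
r2=M[212]=14
r6=4^14=10
r4=212+4=216
r1=3-1=2
CMP r1, #0  (cmp 2,0)
BGT top: taken
r6=10-11=-1
r2=14+(-1)=13
r2=M[216]=8
r6=(-1)^8=-9
r4=216+4=220
r1=2-1=1
CMP r1, #0  (cmp 1,0)
BGT top: taken
r6=(-9)-11=-20
r2=8+(-20)=-12
r2=M[220]=21
r6=(-20)^21=-7
r4=220+4=224
r1=1-1=0
CMP r1, #0  (cmp 0,0)
BGT top: not taken
STR r2, [204] → M[204]=21
halt.
Total executed instructions: 54.

54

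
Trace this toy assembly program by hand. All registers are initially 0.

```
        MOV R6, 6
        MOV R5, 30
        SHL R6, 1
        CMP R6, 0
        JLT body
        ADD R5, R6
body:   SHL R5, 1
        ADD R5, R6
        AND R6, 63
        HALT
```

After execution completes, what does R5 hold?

96

R6=6
R5=30
R6=6<<1=12
CMP R6, 0  (cmp 12,0)
JLT body: not taken
R5=30+12=42
R5=42<<1=84
R5=84+12=96
R6=12&63=12
halt.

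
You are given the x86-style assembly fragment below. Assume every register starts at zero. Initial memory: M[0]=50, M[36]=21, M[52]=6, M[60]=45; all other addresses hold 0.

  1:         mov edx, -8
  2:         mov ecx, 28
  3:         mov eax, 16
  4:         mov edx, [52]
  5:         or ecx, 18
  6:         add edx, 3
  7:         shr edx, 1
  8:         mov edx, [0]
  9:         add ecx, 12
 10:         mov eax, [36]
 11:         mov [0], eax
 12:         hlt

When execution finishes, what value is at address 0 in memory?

mov edx, -8 → edx=-8
mov ecx, 28 → ecx=28
mov eax, 16 → eax=16
mov edx, [52] → edx=M[52]=6
or ecx, 18 → ecx=28|18=30
add edx, 3 → edx=6+3=9
shr edx, 1 → edx=9>>1=4
mov edx, [0] → edx=M[0]=50
add ecx, 12 → ecx=30+12=42
mov eax, [36] → eax=M[36]=21
mov [0], eax → M[0]=21
halt.

21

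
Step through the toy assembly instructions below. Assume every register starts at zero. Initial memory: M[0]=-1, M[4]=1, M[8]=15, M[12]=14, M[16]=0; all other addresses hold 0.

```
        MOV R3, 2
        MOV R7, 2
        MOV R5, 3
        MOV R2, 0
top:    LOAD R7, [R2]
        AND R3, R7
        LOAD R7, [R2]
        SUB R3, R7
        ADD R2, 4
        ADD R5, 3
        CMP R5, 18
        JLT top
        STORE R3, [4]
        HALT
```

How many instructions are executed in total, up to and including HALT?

46

after MOV R3, 2: R3=2
after MOV R7, 2: R7=2
after MOV R5, 3: R5=3
after MOV R2, 0: R2=0
after LOAD R7, [R2]: R7=M[0]=-1
after AND R3, R7: R3=2&(-1)=2
after LOAD R7, [R2]: R7=M[0]=-1
after SUB R3, R7: R3=2-(-1)=3
after ADD R2, 4: R2=0+4=4
after ADD R5, 3: R5=3+3=6
CMP R5, 18  (cmp 6,18)
JLT top: taken
after LOAD R7, [R2]: R7=M[4]=1
after AND R3, R7: R3=3&1=1
after LOAD R7, [R2]: R7=M[4]=1
after SUB R3, R7: R3=1-1=0
after ADD R2, 4: R2=4+4=8
after ADD R5, 3: R5=6+3=9
CMP R5, 18  (cmp 9,18)
JLT top: taken
after LOAD R7, [R2]: R7=M[8]=15
after AND R3, R7: R3=0&15=0
after LOAD R7, [R2]: R7=M[8]=15
after SUB R3, R7: R3=0-15=-15
after ADD R2, 4: R2=8+4=12
after ADD R5, 3: R5=9+3=12
CMP R5, 18  (cmp 12,18)
JLT top: taken
after LOAD R7, [R2]: R7=M[12]=14
after AND R3, R7: R3=(-15)&14=0
after LOAD R7, [R2]: R7=M[12]=14
after SUB R3, R7: R3=0-14=-14
after ADD R2, 4: R2=12+4=16
after ADD R5, 3: R5=12+3=15
CMP R5, 18  (cmp 15,18)
JLT top: taken
after LOAD R7, [R2]: R7=M[16]=0
after AND R3, R7: R3=(-14)&0=0
after LOAD R7, [R2]: R7=M[16]=0
after SUB R3, R7: R3=0-0=0
after ADD R2, 4: R2=16+4=20
after ADD R5, 3: R5=15+3=18
CMP R5, 18  (cmp 18,18)
JLT top: not taken
STORE R3, [4] → M[4]=0
halt.
Total executed instructions: 46.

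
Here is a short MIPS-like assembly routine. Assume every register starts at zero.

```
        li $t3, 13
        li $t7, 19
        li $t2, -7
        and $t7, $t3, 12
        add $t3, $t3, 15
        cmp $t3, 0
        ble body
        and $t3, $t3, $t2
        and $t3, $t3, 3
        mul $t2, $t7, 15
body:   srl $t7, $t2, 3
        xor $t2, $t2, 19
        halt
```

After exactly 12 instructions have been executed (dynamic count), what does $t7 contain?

$t3=13
$t7=19
$t2=-7
$t7=13&12=12
$t3=13+15=28
cmp $t3, 0  (cmp 28,0)
ble body: not taken
$t3=28&(-7)=24
$t3=24&3=0
$t2=12*15=180
$t7=180>>3=22
$t2=180^19=167
After step 12: $t7 = 22.

22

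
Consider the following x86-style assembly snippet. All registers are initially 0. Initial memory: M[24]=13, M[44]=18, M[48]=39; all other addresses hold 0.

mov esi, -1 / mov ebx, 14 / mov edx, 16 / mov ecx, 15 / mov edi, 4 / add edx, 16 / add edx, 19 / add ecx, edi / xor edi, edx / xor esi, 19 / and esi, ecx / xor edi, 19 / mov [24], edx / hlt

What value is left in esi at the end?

0

mov esi, -1 → esi=-1
mov ebx, 14 → ebx=14
mov edx, 16 → edx=16
mov ecx, 15 → ecx=15
mov edi, 4 → edi=4
add edx, 16 → edx=16+16=32
add edx, 19 → edx=32+19=51
add ecx, edi → ecx=15+4=19
xor edi, edx → edi=4^51=55
xor esi, 19 → esi=(-1)^19=-20
and esi, ecx → esi=(-20)&19=0
xor edi, 19 → edi=55^19=36
mov [24], edx → M[24]=51
halt.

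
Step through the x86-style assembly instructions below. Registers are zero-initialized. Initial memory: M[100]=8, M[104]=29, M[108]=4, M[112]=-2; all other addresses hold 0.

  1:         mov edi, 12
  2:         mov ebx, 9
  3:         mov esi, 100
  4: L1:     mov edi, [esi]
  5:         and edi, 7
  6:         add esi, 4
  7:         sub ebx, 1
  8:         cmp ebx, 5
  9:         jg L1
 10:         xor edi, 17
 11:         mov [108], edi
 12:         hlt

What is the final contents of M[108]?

mov edi, 12 → edi=12
mov ebx, 9 → ebx=9
mov esi, 100 → esi=100
mov edi, [esi] → edi=M[100]=8
and edi, 7 → edi=8&7=0
add esi, 4 → esi=100+4=104
sub ebx, 1 → ebx=9-1=8
cmp ebx, 5  (cmp 8,5)
jg L1: taken
mov edi, [esi] → edi=M[104]=29
and edi, 7 → edi=29&7=5
add esi, 4 → esi=104+4=108
sub ebx, 1 → ebx=8-1=7
cmp ebx, 5  (cmp 7,5)
jg L1: taken
mov edi, [esi] → edi=M[108]=4
and edi, 7 → edi=4&7=4
add esi, 4 → esi=108+4=112
sub ebx, 1 → ebx=7-1=6
cmp ebx, 5  (cmp 6,5)
jg L1: taken
mov edi, [esi] → edi=M[112]=-2
and edi, 7 → edi=(-2)&7=6
add esi, 4 → esi=112+4=116
sub ebx, 1 → ebx=6-1=5
cmp ebx, 5  (cmp 5,5)
jg L1: not taken
xor edi, 17 → edi=6^17=23
mov [108], edi → M[108]=23
halt.

23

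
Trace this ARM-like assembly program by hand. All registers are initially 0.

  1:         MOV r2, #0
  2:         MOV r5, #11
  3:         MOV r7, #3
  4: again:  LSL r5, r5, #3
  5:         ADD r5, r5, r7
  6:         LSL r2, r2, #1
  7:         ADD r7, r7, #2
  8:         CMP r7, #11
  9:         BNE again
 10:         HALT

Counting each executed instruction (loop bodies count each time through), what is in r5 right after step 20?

5871

after MOV r2, #0: r2=0
after MOV r5, #11: r5=11
after MOV r7, #3: r7=3
after LSL r5, r5, #3: r5=11<<3=88
after ADD r5, r5, r7: r5=88+3=91
after LSL r2, r2, #1: r2=0<<1=0
after ADD r7, r7, #2: r7=3+2=5
CMP r7, #11  (cmp 5,11)
BNE again: taken
after LSL r5, r5, #3: r5=91<<3=728
after ADD r5, r5, r7: r5=728+5=733
after LSL r2, r2, #1: r2=0<<1=0
after ADD r7, r7, #2: r7=5+2=7
CMP r7, #11  (cmp 7,11)
BNE again: taken
after LSL r5, r5, #3: r5=733<<3=5864
after ADD r5, r5, r7: r5=5864+7=5871
after LSL r2, r2, #1: r2=0<<1=0
after ADD r7, r7, #2: r7=7+2=9
CMP r7, #11  (cmp 9,11)
After step 20: r5 = 5871.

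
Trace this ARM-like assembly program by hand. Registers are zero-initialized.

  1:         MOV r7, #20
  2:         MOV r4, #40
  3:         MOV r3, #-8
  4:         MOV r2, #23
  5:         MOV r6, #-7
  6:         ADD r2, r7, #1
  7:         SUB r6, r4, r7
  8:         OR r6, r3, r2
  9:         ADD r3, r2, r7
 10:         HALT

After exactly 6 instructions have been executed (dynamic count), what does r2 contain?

21

MOV r7, #20 → r7=20
MOV r4, #40 → r4=40
MOV r3, #-8 → r3=-8
MOV r2, #23 → r2=23
MOV r6, #-7 → r6=-7
ADD r2, r7, #1 → r2=20+1=21
After step 6: r2 = 21.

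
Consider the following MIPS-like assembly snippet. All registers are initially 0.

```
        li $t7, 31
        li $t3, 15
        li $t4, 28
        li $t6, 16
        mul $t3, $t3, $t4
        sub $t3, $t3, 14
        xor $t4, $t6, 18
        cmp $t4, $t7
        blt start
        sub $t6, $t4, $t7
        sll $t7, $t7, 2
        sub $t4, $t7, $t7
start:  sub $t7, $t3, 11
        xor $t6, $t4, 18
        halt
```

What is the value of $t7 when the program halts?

$t7=31
$t3=15
$t4=28
$t6=16
$t3=15*28=420
$t3=420-14=406
$t4=16^18=2
cmp $t4, $t7  (cmp 2,31)
blt start: taken
$t7=406-11=395
$t6=2^18=16
halt.

395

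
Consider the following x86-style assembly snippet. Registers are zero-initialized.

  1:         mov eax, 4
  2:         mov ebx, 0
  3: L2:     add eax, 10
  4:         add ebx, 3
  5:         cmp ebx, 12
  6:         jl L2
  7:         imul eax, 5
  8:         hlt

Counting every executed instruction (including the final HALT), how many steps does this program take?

eax=4
ebx=0
eax=4+10=14
ebx=0+3=3
cmp ebx, 12  (cmp 3,12)
jl L2: taken
eax=14+10=24
ebx=3+3=6
cmp ebx, 12  (cmp 6,12)
jl L2: taken
eax=24+10=34
ebx=6+3=9
cmp ebx, 12  (cmp 9,12)
jl L2: taken
eax=34+10=44
ebx=9+3=12
cmp ebx, 12  (cmp 12,12)
jl L2: not taken
eax=44*5=220
halt.
Total executed instructions: 20.

20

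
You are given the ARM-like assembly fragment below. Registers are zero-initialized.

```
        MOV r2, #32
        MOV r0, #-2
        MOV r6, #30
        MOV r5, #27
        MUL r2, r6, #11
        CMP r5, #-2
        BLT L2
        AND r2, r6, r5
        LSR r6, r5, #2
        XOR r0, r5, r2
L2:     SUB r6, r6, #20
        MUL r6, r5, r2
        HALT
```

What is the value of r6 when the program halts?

r2=32
r0=-2
r6=30
r5=27
r2=30*11=330
CMP r5, #-2  (cmp 27,-2)
BLT L2: not taken
r2=30&27=26
r6=27>>2=6
r0=27^26=1
r6=6-20=-14
r6=27*26=702
halt.

702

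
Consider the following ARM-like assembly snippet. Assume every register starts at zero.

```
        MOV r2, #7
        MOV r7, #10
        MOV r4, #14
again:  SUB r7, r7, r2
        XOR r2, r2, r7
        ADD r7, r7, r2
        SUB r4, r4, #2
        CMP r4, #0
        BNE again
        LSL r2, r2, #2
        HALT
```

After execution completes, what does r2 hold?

after MOV r2, #7: r2=7
after MOV r7, #10: r7=10
after MOV r4, #14: r4=14
after SUB r7, r7, r2: r7=10-7=3
after XOR r2, r2, r7: r2=7^3=4
after ADD r7, r7, r2: r7=3+4=7
after SUB r4, r4, #2: r4=14-2=12
CMP r4, #0  (cmp 12,0)
BNE again: taken
after SUB r7, r7, r2: r7=7-4=3
after XOR r2, r2, r7: r2=4^3=7
after ADD r7, r7, r2: r7=3+7=10
after SUB r4, r4, #2: r4=12-2=10
CMP r4, #0  (cmp 10,0)
BNE again: taken
after SUB r7, r7, r2: r7=10-7=3
after XOR r2, r2, r7: r2=7^3=4
after ADD r7, r7, r2: r7=3+4=7
after SUB r4, r4, #2: r4=10-2=8
CMP r4, #0  (cmp 8,0)
BNE again: taken
after SUB r7, r7, r2: r7=7-4=3
after XOR r2, r2, r7: r2=4^3=7
after ADD r7, r7, r2: r7=3+7=10
after SUB r4, r4, #2: r4=8-2=6
CMP r4, #0  (cmp 6,0)
BNE again: taken
after SUB r7, r7, r2: r7=10-7=3
after XOR r2, r2, r7: r2=7^3=4
after ADD r7, r7, r2: r7=3+4=7
after SUB r4, r4, #2: r4=6-2=4
CMP r4, #0  (cmp 4,0)
BNE again: taken
after SUB r7, r7, r2: r7=7-4=3
after XOR r2, r2, r7: r2=4^3=7
after ADD r7, r7, r2: r7=3+7=10
after SUB r4, r4, #2: r4=4-2=2
CMP r4, #0  (cmp 2,0)
BNE again: taken
after SUB r7, r7, r2: r7=10-7=3
after XOR r2, r2, r7: r2=7^3=4
after ADD r7, r7, r2: r7=3+4=7
after SUB r4, r4, #2: r4=2-2=0
CMP r4, #0  (cmp 0,0)
BNE again: not taken
after LSL r2, r2, #2: r2=4<<2=16
halt.

16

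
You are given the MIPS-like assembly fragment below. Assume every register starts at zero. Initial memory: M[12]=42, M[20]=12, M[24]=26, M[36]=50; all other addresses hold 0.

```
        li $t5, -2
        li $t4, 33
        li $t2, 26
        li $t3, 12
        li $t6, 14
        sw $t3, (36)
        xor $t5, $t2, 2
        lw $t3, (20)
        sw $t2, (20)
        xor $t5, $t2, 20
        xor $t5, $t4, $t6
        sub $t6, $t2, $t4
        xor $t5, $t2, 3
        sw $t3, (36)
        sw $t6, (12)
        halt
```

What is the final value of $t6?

$t5=-2
$t4=33
$t2=26
$t3=12
$t6=14
sw $t3, (36) → M[36]=12
$t5=26^2=24
$t3=M[20]=12
sw $t2, (20) → M[20]=26
$t5=26^20=14
$t5=33^14=47
$t6=26-33=-7
$t5=26^3=25
sw $t3, (36) → M[36]=12
sw $t6, (12) → M[12]=-7
halt.

-7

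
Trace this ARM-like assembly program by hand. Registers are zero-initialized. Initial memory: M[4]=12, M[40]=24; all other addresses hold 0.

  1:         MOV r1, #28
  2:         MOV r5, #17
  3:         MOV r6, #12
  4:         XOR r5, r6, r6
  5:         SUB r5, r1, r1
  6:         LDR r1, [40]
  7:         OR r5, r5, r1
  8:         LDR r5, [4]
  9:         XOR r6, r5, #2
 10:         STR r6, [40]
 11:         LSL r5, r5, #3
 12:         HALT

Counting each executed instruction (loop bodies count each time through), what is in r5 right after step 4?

after MOV r1, #28: r1=28
after MOV r5, #17: r5=17
after MOV r6, #12: r6=12
after XOR r5, r6, r6: r5=12^12=0
After step 4: r5 = 0.

0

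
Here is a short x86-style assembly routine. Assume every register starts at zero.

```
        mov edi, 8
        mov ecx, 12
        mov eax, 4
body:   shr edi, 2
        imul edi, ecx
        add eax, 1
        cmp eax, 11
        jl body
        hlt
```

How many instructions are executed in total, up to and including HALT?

39

after mov edi, 8: edi=8
after mov ecx, 12: ecx=12
after mov eax, 4: eax=4
after shr edi, 2: edi=8>>2=2
after imul edi, ecx: edi=2*12=24
after add eax, 1: eax=4+1=5
cmp eax, 11  (cmp 5,11)
jl body: taken
after shr edi, 2: edi=24>>2=6
after imul edi, ecx: edi=6*12=72
after add eax, 1: eax=5+1=6
cmp eax, 11  (cmp 6,11)
jl body: taken
after shr edi, 2: edi=72>>2=18
after imul edi, ecx: edi=18*12=216
after add eax, 1: eax=6+1=7
cmp eax, 11  (cmp 7,11)
jl body: taken
after shr edi, 2: edi=216>>2=54
after imul edi, ecx: edi=54*12=648
after add eax, 1: eax=7+1=8
cmp eax, 11  (cmp 8,11)
jl body: taken
after shr edi, 2: edi=648>>2=162
after imul edi, ecx: edi=162*12=1944
after add eax, 1: eax=8+1=9
cmp eax, 11  (cmp 9,11)
jl body: taken
after shr edi, 2: edi=1944>>2=486
after imul edi, ecx: edi=486*12=5832
after add eax, 1: eax=9+1=10
cmp eax, 11  (cmp 10,11)
jl body: taken
after shr edi, 2: edi=5832>>2=1458
after imul edi, ecx: edi=1458*12=17496
after add eax, 1: eax=10+1=11
cmp eax, 11  (cmp 11,11)
jl body: not taken
halt.
Total executed instructions: 39.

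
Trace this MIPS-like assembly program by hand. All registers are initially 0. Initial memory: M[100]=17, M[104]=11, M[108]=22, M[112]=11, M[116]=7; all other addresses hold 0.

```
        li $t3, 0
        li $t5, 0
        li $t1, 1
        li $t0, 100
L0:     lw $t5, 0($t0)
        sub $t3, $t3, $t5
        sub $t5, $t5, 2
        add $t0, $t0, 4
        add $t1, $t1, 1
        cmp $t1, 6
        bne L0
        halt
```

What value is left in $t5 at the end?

5

$t3=0
$t5=0
$t1=1
$t0=100
$t5=M[100]=17
$t3=0-17=-17
$t5=17-2=15
$t0=100+4=104
$t1=1+1=2
cmp $t1, 6  (cmp 2,6)
bne L0: taken
$t5=M[104]=11
$t3=(-17)-11=-28
$t5=11-2=9
$t0=104+4=108
$t1=2+1=3
cmp $t1, 6  (cmp 3,6)
bne L0: taken
$t5=M[108]=22
$t3=(-28)-22=-50
$t5=22-2=20
$t0=108+4=112
$t1=3+1=4
cmp $t1, 6  (cmp 4,6)
bne L0: taken
$t5=M[112]=11
$t3=(-50)-11=-61
$t5=11-2=9
$t0=112+4=116
$t1=4+1=5
cmp $t1, 6  (cmp 5,6)
bne L0: taken
$t5=M[116]=7
$t3=(-61)-7=-68
$t5=7-2=5
$t0=116+4=120
$t1=5+1=6
cmp $t1, 6  (cmp 6,6)
bne L0: not taken
halt.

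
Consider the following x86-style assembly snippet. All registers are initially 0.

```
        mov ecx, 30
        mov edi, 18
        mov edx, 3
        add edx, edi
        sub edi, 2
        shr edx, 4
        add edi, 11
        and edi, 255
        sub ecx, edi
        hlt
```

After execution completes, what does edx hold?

after mov ecx, 30: ecx=30
after mov edi, 18: edi=18
after mov edx, 3: edx=3
after add edx, edi: edx=3+18=21
after sub edi, 2: edi=18-2=16
after shr edx, 4: edx=21>>4=1
after add edi, 11: edi=16+11=27
after and edi, 255: edi=27&255=27
after sub ecx, edi: ecx=30-27=3
halt.

1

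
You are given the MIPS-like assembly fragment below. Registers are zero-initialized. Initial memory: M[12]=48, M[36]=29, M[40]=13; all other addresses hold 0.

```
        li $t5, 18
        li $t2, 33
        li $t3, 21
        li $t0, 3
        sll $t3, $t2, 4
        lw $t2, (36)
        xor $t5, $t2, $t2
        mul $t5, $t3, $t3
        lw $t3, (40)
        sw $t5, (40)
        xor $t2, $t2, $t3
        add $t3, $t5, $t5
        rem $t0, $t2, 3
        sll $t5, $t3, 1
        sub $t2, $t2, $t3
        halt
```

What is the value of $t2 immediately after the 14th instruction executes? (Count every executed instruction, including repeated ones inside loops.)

16

after li $t5, 18: $t5=18
after li $t2, 33: $t2=33
after li $t3, 21: $t3=21
after li $t0, 3: $t0=3
after sll $t3, $t2, 4: $t3=33<<4=528
after lw $t2, (36): $t2=M[36]=29
after xor $t5, $t2, $t2: $t5=29^29=0
after mul $t5, $t3, $t3: $t5=528*528=278784
after lw $t3, (40): $t3=M[40]=13
sw $t5, (40) → M[40]=278784
after xor $t2, $t2, $t3: $t2=29^13=16
after add $t3, $t5, $t5: $t3=278784+278784=557568
after rem $t0, $t2, 3: $t0=16%3=1
after sll $t5, $t3, 1: $t5=557568<<1=1115136
After step 14: $t2 = 16.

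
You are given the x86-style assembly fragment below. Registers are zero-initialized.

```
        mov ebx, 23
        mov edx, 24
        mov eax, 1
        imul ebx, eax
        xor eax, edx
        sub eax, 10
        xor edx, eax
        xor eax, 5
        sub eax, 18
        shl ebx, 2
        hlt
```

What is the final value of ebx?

after mov ebx, 23: ebx=23
after mov edx, 24: edx=24
after mov eax, 1: eax=1
after imul ebx, eax: ebx=23*1=23
after xor eax, edx: eax=1^24=25
after sub eax, 10: eax=25-10=15
after xor edx, eax: edx=24^15=23
after xor eax, 5: eax=15^5=10
after sub eax, 18: eax=10-18=-8
after shl ebx, 2: ebx=23<<2=92
halt.

92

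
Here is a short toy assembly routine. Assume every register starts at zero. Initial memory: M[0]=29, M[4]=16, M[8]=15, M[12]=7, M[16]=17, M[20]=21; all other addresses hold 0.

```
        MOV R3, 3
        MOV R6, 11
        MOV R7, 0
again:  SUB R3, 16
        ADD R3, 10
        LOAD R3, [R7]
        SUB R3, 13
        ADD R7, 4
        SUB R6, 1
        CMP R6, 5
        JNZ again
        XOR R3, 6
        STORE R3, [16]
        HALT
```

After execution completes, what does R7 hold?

24

R3=3
R6=11
R7=0
R3=3-16=-13
R3=(-13)+10=-3
R3=M[0]=29
R3=29-13=16
R7=0+4=4
R6=11-1=10
CMP R6, 5  (cmp 10,5)
JNZ again: taken
R3=16-16=0
R3=0+10=10
R3=M[4]=16
R3=16-13=3
R7=4+4=8
R6=10-1=9
CMP R6, 5  (cmp 9,5)
JNZ again: taken
R3=3-16=-13
R3=(-13)+10=-3
R3=M[8]=15
R3=15-13=2
R7=8+4=12
R6=9-1=8
CMP R6, 5  (cmp 8,5)
JNZ again: taken
R3=2-16=-14
R3=(-14)+10=-4
R3=M[12]=7
R3=7-13=-6
R7=12+4=16
R6=8-1=7
CMP R6, 5  (cmp 7,5)
JNZ again: taken
R3=(-6)-16=-22
R3=(-22)+10=-12
R3=M[16]=17
R3=17-13=4
R7=16+4=20
R6=7-1=6
CMP R6, 5  (cmp 6,5)
JNZ again: taken
R3=4-16=-12
R3=(-12)+10=-2
R3=M[20]=21
R3=21-13=8
R7=20+4=24
R6=6-1=5
CMP R6, 5  (cmp 5,5)
JNZ again: not taken
R3=8^6=14
STORE R3, [16] → M[16]=14
halt.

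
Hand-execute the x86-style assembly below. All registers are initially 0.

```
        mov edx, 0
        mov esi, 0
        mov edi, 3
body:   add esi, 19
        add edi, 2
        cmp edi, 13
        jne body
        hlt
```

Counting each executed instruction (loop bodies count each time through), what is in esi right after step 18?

edx=0
esi=0
edi=3
esi=0+19=19
edi=3+2=5
cmp edi, 13  (cmp 5,13)
jne body: taken
esi=19+19=38
edi=5+2=7
cmp edi, 13  (cmp 7,13)
jne body: taken
esi=38+19=57
edi=7+2=9
cmp edi, 13  (cmp 9,13)
jne body: taken
esi=57+19=76
edi=9+2=11
cmp edi, 13  (cmp 11,13)
After step 18: esi = 76.

76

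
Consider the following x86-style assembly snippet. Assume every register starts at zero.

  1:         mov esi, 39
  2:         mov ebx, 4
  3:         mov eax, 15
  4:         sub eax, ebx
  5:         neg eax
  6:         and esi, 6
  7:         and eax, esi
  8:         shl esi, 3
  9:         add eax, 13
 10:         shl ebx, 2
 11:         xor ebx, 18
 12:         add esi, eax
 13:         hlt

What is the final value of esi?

mov esi, 39 → esi=39
mov ebx, 4 → ebx=4
mov eax, 15 → eax=15
sub eax, ebx → eax=15-4=11
neg eax → eax=-(11)=-11
and esi, 6 → esi=39&6=6
and eax, esi → eax=(-11)&6=4
shl esi, 3 → esi=6<<3=48
add eax, 13 → eax=4+13=17
shl ebx, 2 → ebx=4<<2=16
xor ebx, 18 → ebx=16^18=2
add esi, eax → esi=48+17=65
halt.

65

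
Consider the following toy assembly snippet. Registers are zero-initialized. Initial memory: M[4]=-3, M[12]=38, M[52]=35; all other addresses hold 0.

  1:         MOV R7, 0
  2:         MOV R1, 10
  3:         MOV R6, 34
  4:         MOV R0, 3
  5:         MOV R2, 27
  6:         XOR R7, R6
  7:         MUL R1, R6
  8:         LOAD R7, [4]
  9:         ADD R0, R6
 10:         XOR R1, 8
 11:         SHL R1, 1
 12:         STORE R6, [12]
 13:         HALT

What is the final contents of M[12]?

34

R7=0
R1=10
R6=34
R0=3
R2=27
R7=0^34=34
R1=10*34=340
R7=M[4]=-3
R0=3+34=37
R1=340^8=348
R1=348<<1=696
STORE R6, [12] → M[12]=34
halt.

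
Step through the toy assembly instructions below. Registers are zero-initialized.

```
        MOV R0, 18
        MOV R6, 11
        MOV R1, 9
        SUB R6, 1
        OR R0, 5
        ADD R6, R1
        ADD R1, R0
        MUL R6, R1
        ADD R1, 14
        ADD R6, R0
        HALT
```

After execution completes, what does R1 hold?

MOV R0, 18 → R0=18
MOV R6, 11 → R6=11
MOV R1, 9 → R1=9
SUB R6, 1 → R6=11-1=10
OR R0, 5 → R0=18|5=23
ADD R6, R1 → R6=10+9=19
ADD R1, R0 → R1=9+23=32
MUL R6, R1 → R6=19*32=608
ADD R1, 14 → R1=32+14=46
ADD R6, R0 → R6=608+23=631
halt.

46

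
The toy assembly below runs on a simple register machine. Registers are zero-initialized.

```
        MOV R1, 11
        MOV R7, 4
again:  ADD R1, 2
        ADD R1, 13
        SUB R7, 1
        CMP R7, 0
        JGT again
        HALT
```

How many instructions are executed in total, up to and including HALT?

after MOV R1, 11: R1=11
after MOV R7, 4: R7=4
after ADD R1, 2: R1=11+2=13
after ADD R1, 13: R1=13+13=26
after SUB R7, 1: R7=4-1=3
CMP R7, 0  (cmp 3,0)
JGT again: taken
after ADD R1, 2: R1=26+2=28
after ADD R1, 13: R1=28+13=41
after SUB R7, 1: R7=3-1=2
CMP R7, 0  (cmp 2,0)
JGT again: taken
after ADD R1, 2: R1=41+2=43
after ADD R1, 13: R1=43+13=56
after SUB R7, 1: R7=2-1=1
CMP R7, 0  (cmp 1,0)
JGT again: taken
after ADD R1, 2: R1=56+2=58
after ADD R1, 13: R1=58+13=71
after SUB R7, 1: R7=1-1=0
CMP R7, 0  (cmp 0,0)
JGT again: not taken
halt.
Total executed instructions: 23.

23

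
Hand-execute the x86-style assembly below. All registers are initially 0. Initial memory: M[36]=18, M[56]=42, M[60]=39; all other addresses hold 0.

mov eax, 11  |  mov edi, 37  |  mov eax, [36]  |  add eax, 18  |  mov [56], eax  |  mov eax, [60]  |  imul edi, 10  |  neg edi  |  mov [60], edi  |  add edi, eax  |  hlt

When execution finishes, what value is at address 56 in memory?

mov eax, 11 → eax=11
mov edi, 37 → edi=37
mov eax, [36] → eax=M[36]=18
add eax, 18 → eax=18+18=36
mov [56], eax → M[56]=36
mov eax, [60] → eax=M[60]=39
imul edi, 10 → edi=37*10=370
neg edi → edi=-(370)=-370
mov [60], edi → M[60]=-370
add edi, eax → edi=(-370)+39=-331
halt.

36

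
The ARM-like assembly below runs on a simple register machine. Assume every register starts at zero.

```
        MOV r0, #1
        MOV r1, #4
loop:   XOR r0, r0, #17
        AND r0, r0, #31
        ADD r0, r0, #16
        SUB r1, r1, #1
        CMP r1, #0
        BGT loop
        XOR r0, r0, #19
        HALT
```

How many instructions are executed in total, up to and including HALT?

MOV r0, #1 → r0=1
MOV r1, #4 → r1=4
XOR r0, r0, #17 → r0=1^17=16
AND r0, r0, #31 → r0=16&31=16
ADD r0, r0, #16 → r0=16+16=32
SUB r1, r1, #1 → r1=4-1=3
CMP r1, #0  (cmp 3,0)
BGT loop: taken
XOR r0, r0, #17 → r0=32^17=49
AND r0, r0, #31 → r0=49&31=17
ADD r0, r0, #16 → r0=17+16=33
SUB r1, r1, #1 → r1=3-1=2
CMP r1, #0  (cmp 2,0)
BGT loop: taken
XOR r0, r0, #17 → r0=33^17=48
AND r0, r0, #31 → r0=48&31=16
ADD r0, r0, #16 → r0=16+16=32
SUB r1, r1, #1 → r1=2-1=1
CMP r1, #0  (cmp 1,0)
BGT loop: taken
XOR r0, r0, #17 → r0=32^17=49
AND r0, r0, #31 → r0=49&31=17
ADD r0, r0, #16 → r0=17+16=33
SUB r1, r1, #1 → r1=1-1=0
CMP r1, #0  (cmp 0,0)
BGT loop: not taken
XOR r0, r0, #19 → r0=33^19=50
halt.
Total executed instructions: 28.

28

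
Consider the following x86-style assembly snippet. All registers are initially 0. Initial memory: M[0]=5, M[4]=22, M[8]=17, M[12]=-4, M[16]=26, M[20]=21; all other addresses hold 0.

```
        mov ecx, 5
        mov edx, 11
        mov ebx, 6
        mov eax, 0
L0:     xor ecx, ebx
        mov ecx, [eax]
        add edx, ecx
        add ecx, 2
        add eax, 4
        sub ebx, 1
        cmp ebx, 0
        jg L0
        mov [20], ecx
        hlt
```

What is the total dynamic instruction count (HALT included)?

after mov ecx, 5: ecx=5
after mov edx, 11: edx=11
after mov ebx, 6: ebx=6
after mov eax, 0: eax=0
after xor ecx, ebx: ecx=5^6=3
after mov ecx, [eax]: ecx=M[0]=5
after add edx, ecx: edx=11+5=16
after add ecx, 2: ecx=5+2=7
after add eax, 4: eax=0+4=4
after sub ebx, 1: ebx=6-1=5
cmp ebx, 0  (cmp 5,0)
jg L0: taken
after xor ecx, ebx: ecx=7^5=2
after mov ecx, [eax]: ecx=M[4]=22
after add edx, ecx: edx=16+22=38
after add ecx, 2: ecx=22+2=24
after add eax, 4: eax=4+4=8
after sub ebx, 1: ebx=5-1=4
cmp ebx, 0  (cmp 4,0)
jg L0: taken
after xor ecx, ebx: ecx=24^4=28
after mov ecx, [eax]: ecx=M[8]=17
after add edx, ecx: edx=38+17=55
after add ecx, 2: ecx=17+2=19
after add eax, 4: eax=8+4=12
after sub ebx, 1: ebx=4-1=3
cmp ebx, 0  (cmp 3,0)
jg L0: taken
after xor ecx, ebx: ecx=19^3=16
after mov ecx, [eax]: ecx=M[12]=-4
after add edx, ecx: edx=55+(-4)=51
after add ecx, 2: ecx=(-4)+2=-2
after add eax, 4: eax=12+4=16
after sub ebx, 1: ebx=3-1=2
cmp ebx, 0  (cmp 2,0)
jg L0: taken
after xor ecx, ebx: ecx=(-2)^2=-4
after mov ecx, [eax]: ecx=M[16]=26
after add edx, ecx: edx=51+26=77
after add ecx, 2: ecx=26+2=28
after add eax, 4: eax=16+4=20
after sub ebx, 1: ebx=2-1=1
cmp ebx, 0  (cmp 1,0)
jg L0: taken
after xor ecx, ebx: ecx=28^1=29
after mov ecx, [eax]: ecx=M[20]=21
after add edx, ecx: edx=77+21=98
after add ecx, 2: ecx=21+2=23
after add eax, 4: eax=20+4=24
after sub ebx, 1: ebx=1-1=0
cmp ebx, 0  (cmp 0,0)
jg L0: not taken
mov [20], ecx → M[20]=23
halt.
Total executed instructions: 54.

54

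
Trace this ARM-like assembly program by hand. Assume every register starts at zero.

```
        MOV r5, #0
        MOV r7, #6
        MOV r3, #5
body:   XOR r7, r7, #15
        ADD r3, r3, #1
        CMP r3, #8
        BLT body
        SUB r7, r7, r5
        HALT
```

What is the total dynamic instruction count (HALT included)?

r5=0
r7=6
r3=5
r7=6^15=9
r3=5+1=6
CMP r3, #8  (cmp 6,8)
BLT body: taken
r7=9^15=6
r3=6+1=7
CMP r3, #8  (cmp 7,8)
BLT body: taken
r7=6^15=9
r3=7+1=8
CMP r3, #8  (cmp 8,8)
BLT body: not taken
r7=9-0=9
halt.
Total executed instructions: 17.

17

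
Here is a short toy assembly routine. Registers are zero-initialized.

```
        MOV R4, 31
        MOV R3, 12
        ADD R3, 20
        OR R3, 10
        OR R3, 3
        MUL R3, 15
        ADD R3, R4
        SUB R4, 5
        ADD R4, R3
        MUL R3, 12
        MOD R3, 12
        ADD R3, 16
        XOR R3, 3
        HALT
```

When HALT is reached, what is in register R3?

19

after MOV R4, 31: R4=31
after MOV R3, 12: R3=12
after ADD R3, 20: R3=12+20=32
after OR R3, 10: R3=32|10=42
after OR R3, 3: R3=42|3=43
after MUL R3, 15: R3=43*15=645
after ADD R3, R4: R3=645+31=676
after SUB R4, 5: R4=31-5=26
after ADD R4, R3: R4=26+676=702
after MUL R3, 12: R3=676*12=8112
after MOD R3, 12: R3=8112%12=0
after ADD R3, 16: R3=0+16=16
after XOR R3, 3: R3=16^3=19
halt.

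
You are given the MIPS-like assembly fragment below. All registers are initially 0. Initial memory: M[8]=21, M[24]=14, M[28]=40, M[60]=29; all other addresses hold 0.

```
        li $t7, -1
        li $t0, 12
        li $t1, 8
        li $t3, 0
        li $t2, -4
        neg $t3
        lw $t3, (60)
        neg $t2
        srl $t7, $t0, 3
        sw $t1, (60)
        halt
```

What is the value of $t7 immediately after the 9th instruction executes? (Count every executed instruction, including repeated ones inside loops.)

$t7=-1
$t0=12
$t1=8
$t3=0
$t2=-4
$t3=-(0)=0
$t3=M[60]=29
$t2=-(-4)=4
$t7=12>>3=1
After step 9: $t7 = 1.

1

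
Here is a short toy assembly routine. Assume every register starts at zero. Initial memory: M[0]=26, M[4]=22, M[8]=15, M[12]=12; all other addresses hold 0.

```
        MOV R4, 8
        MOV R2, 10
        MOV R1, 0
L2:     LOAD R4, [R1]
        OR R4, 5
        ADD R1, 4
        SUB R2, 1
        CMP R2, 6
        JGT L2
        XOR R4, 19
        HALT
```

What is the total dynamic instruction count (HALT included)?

29

R4=8
R2=10
R1=0
R4=M[0]=26
R4=26|5=31
R1=0+4=4
R2=10-1=9
CMP R2, 6  (cmp 9,6)
JGT L2: taken
R4=M[4]=22
R4=22|5=23
R1=4+4=8
R2=9-1=8
CMP R2, 6  (cmp 8,6)
JGT L2: taken
R4=M[8]=15
R4=15|5=15
R1=8+4=12
R2=8-1=7
CMP R2, 6  (cmp 7,6)
JGT L2: taken
R4=M[12]=12
R4=12|5=13
R1=12+4=16
R2=7-1=6
CMP R2, 6  (cmp 6,6)
JGT L2: not taken
R4=13^19=30
halt.
Total executed instructions: 29.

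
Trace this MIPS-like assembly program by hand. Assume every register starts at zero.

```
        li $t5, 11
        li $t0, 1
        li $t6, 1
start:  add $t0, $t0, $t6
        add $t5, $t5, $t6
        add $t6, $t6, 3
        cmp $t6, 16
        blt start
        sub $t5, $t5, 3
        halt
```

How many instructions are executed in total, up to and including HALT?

$t5=11
$t0=1
$t6=1
$t0=1+1=2
$t5=11+1=12
$t6=1+3=4
cmp $t6, 16  (cmp 4,16)
blt start: taken
$t0=2+4=6
$t5=12+4=16
$t6=4+3=7
cmp $t6, 16  (cmp 7,16)
blt start: taken
$t0=6+7=13
$t5=16+7=23
$t6=7+3=10
cmp $t6, 16  (cmp 10,16)
blt start: taken
$t0=13+10=23
$t5=23+10=33
$t6=10+3=13
cmp $t6, 16  (cmp 13,16)
blt start: taken
$t0=23+13=36
$t5=33+13=46
$t6=13+3=16
cmp $t6, 16  (cmp 16,16)
blt start: not taken
$t5=46-3=43
halt.
Total executed instructions: 30.

30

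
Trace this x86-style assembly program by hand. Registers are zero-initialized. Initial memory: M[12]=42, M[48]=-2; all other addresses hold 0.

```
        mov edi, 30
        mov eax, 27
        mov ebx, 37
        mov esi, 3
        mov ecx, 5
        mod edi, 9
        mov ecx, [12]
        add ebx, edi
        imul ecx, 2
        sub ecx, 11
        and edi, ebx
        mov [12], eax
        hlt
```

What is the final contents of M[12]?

mov edi, 30 → edi=30
mov eax, 27 → eax=27
mov ebx, 37 → ebx=37
mov esi, 3 → esi=3
mov ecx, 5 → ecx=5
mod edi, 9 → edi=30%9=3
mov ecx, [12] → ecx=M[12]=42
add ebx, edi → ebx=37+3=40
imul ecx, 2 → ecx=42*2=84
sub ecx, 11 → ecx=84-11=73
and edi, ebx → edi=3&40=0
mov [12], eax → M[12]=27
halt.

27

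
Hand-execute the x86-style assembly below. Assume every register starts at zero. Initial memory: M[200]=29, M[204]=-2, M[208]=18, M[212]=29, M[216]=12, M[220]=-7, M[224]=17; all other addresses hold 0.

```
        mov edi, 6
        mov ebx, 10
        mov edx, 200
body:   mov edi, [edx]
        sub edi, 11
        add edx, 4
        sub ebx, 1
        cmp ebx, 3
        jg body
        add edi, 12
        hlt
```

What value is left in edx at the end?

edi=6
ebx=10
edx=200
edi=M[200]=29
edi=29-11=18
edx=200+4=204
ebx=10-1=9
cmp ebx, 3  (cmp 9,3)
jg body: taken
edi=M[204]=-2
edi=(-2)-11=-13
edx=204+4=208
ebx=9-1=8
cmp ebx, 3  (cmp 8,3)
jg body: taken
edi=M[208]=18
edi=18-11=7
edx=208+4=212
ebx=8-1=7
cmp ebx, 3  (cmp 7,3)
jg body: taken
edi=M[212]=29
edi=29-11=18
edx=212+4=216
ebx=7-1=6
cmp ebx, 3  (cmp 6,3)
jg body: taken
edi=M[216]=12
edi=12-11=1
edx=216+4=220
ebx=6-1=5
cmp ebx, 3  (cmp 5,3)
jg body: taken
edi=M[220]=-7
edi=(-7)-11=-18
edx=220+4=224
ebx=5-1=4
cmp ebx, 3  (cmp 4,3)
jg body: taken
edi=M[224]=17
edi=17-11=6
edx=224+4=228
ebx=4-1=3
cmp ebx, 3  (cmp 3,3)
jg body: not taken
edi=6+12=18
halt.

228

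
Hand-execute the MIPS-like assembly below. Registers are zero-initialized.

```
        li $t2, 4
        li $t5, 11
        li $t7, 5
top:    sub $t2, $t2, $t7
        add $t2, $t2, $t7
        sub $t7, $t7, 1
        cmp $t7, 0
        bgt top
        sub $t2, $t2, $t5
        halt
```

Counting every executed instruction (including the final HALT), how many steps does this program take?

30

li $t2, 4 → $t2=4
li $t5, 11 → $t5=11
li $t7, 5 → $t7=5
sub $t2, $t2, $t7 → $t2=4-5=-1
add $t2, $t2, $t7 → $t2=(-1)+5=4
sub $t7, $t7, 1 → $t7=5-1=4
cmp $t7, 0  (cmp 4,0)
bgt top: taken
sub $t2, $t2, $t7 → $t2=4-4=0
add $t2, $t2, $t7 → $t2=0+4=4
sub $t7, $t7, 1 → $t7=4-1=3
cmp $t7, 0  (cmp 3,0)
bgt top: taken
sub $t2, $t2, $t7 → $t2=4-3=1
add $t2, $t2, $t7 → $t2=1+3=4
sub $t7, $t7, 1 → $t7=3-1=2
cmp $t7, 0  (cmp 2,0)
bgt top: taken
sub $t2, $t2, $t7 → $t2=4-2=2
add $t2, $t2, $t7 → $t2=2+2=4
sub $t7, $t7, 1 → $t7=2-1=1
cmp $t7, 0  (cmp 1,0)
bgt top: taken
sub $t2, $t2, $t7 → $t2=4-1=3
add $t2, $t2, $t7 → $t2=3+1=4
sub $t7, $t7, 1 → $t7=1-1=0
cmp $t7, 0  (cmp 0,0)
bgt top: not taken
sub $t2, $t2, $t5 → $t2=4-11=-7
halt.
Total executed instructions: 30.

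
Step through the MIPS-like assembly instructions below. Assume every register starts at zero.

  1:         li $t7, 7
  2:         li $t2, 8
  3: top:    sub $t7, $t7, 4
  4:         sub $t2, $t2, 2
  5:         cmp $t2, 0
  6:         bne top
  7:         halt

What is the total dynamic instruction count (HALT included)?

$t7=7
$t2=8
$t7=7-4=3
$t2=8-2=6
cmp $t2, 0  (cmp 6,0)
bne top: taken
$t7=3-4=-1
$t2=6-2=4
cmp $t2, 0  (cmp 4,0)
bne top: taken
$t7=(-1)-4=-5
$t2=4-2=2
cmp $t2, 0  (cmp 2,0)
bne top: taken
$t7=(-5)-4=-9
$t2=2-2=0
cmp $t2, 0  (cmp 0,0)
bne top: not taken
halt.
Total executed instructions: 19.

19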